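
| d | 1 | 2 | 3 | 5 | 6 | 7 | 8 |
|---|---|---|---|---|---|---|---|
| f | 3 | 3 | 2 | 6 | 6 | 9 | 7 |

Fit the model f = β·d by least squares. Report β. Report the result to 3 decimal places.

β = 1.064

Compute the Gram sums: Σd·d = 188.
And Σd·f = 200.
β = 200/188 = 1.06383.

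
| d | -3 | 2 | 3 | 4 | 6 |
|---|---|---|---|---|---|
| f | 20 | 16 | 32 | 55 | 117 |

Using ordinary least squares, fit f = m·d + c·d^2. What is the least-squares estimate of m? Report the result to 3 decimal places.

Compute the Gram sums: Σd·d = 74, Σd·d^2 = 288, Σd^2·d^2 = 1730.
For Aᵀf: Σd·f = 990, Σd^2·f = 5624.
Normal equations: [[74, 288]; [288, 1730]]·[m, c]ᵀ = [990, 5624]ᵀ.
Eliminating c: 1730·(row 1) − 288·(row 2) gives 45076·m = 1730·990 − 288·5624 = 92988, so m = 23247/11269.
Then c = (5624 − 288·(23247/11269))/1730 = 32764/11269.

m = 2.063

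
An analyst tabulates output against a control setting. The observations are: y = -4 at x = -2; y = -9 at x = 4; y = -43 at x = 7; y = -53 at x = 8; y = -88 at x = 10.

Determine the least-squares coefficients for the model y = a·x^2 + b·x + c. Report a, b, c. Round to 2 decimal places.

The normal equations are: 16769·a + 1911·b + 233·c = -14459;  1911·a + 233·b + 27·c = -1633;  233·a + 27·b + 5·c = -197.
(Σx^2·x^2 = 16769, Σx^2·x = 1911, Σx^2 = 233, Σx·x = 233, Σx = 27, Σ1 = 5, Σx^2·y = -14459, Σx·y = -1633, Σy = -197.)
Inverting the 3×3 Gram matrix, [a, b, c]ᵀ = [-2641/2658, 807/886, 2636/1329]ᵀ.

a = -0.99, b = 0.91, c = 1.98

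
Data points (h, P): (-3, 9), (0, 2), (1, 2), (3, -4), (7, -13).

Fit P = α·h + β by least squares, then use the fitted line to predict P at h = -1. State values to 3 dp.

With design matrix M, MᵀM = [[68, 8]; [8, 5]] and MᵀP = [-128, -4]ᵀ.
Eliminating β: 5·(row 1) − 8·(row 2) gives 276·α = 5·(-128) − 8·(-4) = -608, so α = -152/69.
Then β = ((-4) − 8·(-152/69))/5 = 188/69.
At h = -1: P̂ = (-152/69)·(-1) + (188/69)·(1) = 340/69.

P̂ = 4.928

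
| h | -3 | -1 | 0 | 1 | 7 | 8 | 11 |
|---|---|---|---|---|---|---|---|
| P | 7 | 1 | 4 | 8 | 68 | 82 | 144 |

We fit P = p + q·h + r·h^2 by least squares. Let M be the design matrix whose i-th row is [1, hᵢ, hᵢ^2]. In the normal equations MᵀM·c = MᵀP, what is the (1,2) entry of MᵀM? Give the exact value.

Row 1 ↔ basis 1, column 2 ↔ basis h, so (MᵀM)_{1,2} = Σᵢ h = (1)·(-3) + (1)·(-1) + (1)·(0) + (1)·(1) + (1)·(7) + (1)·(8) + (1)·(11) = 23.

23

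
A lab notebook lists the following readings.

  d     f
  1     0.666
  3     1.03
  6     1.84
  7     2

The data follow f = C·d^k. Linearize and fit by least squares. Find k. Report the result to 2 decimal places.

Taking logs, ln f = k·ln d + ln C, so regress ln f on ln d.
XᵀX = [[8.2039, 4.8363]; [4.8363, 4]], rhs = [2.4738, 0.9260]ᵀ  (here Σln d = 4.8363, Σ(ln d)² = 8.2039, Σln f = 0.9260, Σln d·ln f = 2.4738).
Δ = 8.2039·4 − (4.8363)² = 9.4260; k = (2.4738·4 − 4.8363·0.9260)/9.4260 = 0.57467, ln C = (8.2039·0.9260 − 4.8363·2.4738)/9.4260 = -0.46332.

k = 0.57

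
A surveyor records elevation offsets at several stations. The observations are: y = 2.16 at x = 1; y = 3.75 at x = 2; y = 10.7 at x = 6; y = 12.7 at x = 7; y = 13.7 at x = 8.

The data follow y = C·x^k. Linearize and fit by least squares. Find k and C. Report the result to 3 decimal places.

Linearized form: ln y = k·ln x + ln C. From the 5 transformed points,
XᵀX = [[11.8015, 6.5103]; [6.5103, 5]], rhs = [15.5515, 9.6211]ᵀ  (here Σln x = 6.5103, Σ(ln x)² = 11.8015, Σln y = 9.6211, Σln x·ln y = 15.5515).
Slope k = (n·Σln x·ln y − Σln x·Σln y)/(n·Σ(ln x)² − (Σln x)²) = (5·15.5515 − 6.5103·9.6211)/16.6240 = 0.90963; ln C = (Σln y − k·Σln x)/n = 0.73983, so C = exp(0.73983) = 2.09558.

k = 0.910, C = 2.096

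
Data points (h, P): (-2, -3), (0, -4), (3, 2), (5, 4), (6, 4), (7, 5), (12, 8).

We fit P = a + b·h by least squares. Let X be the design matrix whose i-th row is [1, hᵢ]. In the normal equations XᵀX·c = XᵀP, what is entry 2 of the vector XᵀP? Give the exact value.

Entry 2 ↔ basis h, so (XᵀP)_{2} = Σᵢ (h)·Pᵢ = (-2)·(-3) + (0)·(-4) + (3)·(2) + (5)·(4) + (6)·(4) + (7)·(5) + (12)·(8) = 187.

187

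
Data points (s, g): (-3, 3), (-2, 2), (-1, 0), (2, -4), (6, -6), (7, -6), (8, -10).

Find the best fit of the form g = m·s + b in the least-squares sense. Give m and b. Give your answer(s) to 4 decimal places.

m = -1.0182, b = -0.5273

The normal system MᵀM·[m, b]ᵀ = Mᵀg is [[167, 17]; [17, 7]]·[m, b]ᵀ = [-179, -21]ᵀ.
det = 167·7 − 17² = 880.
m = ((-179)·7 − 17·(-21))/880 = -56/55; b = (167·(-21) − 17·(-179))/880 = -29/55.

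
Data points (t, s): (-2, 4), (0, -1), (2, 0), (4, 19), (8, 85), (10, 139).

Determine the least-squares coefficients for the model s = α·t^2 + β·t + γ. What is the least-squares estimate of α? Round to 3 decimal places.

α = 1.490

Normal-equation sums: Σt^2·t^2 = 14384, Σt^2·t = 1576, Σt^2 = 188, Σt·t = 188, Σt = 22, Σ1 = 6.
And Σt^2·s = 19660, Σt·s = 2138, Σs = 246.
Normal equations: [[14384, 1576, 188]; [1576, 188, 22]; [188, 22, 6]]·[α, β, γ]ᵀ = [19660, 2138, 246]ᵀ.
Row-reducing yields α = 1669/1120, β = -89/112, γ = -389/140.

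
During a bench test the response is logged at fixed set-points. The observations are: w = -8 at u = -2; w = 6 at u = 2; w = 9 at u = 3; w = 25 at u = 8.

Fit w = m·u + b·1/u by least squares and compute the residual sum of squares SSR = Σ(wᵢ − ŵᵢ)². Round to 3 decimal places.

The normal system MᵀM·[m, b]ᵀ = Mᵀw is [[81, 4]; [4, 361/576]]·[m, b]ᵀ = [255, 105/8]ᵀ.
Δ = 81·(361/576) − 4² = 2225/64.
m = (255·(361/576) − 4·(105/8))/(2225/64) = 4121/1335; b = (81·(105/8) − 4·255)/(2225/64) = 552/445.
Residuals: -322/267, -212/267, -60/89, 40/267; SSR = 228/89.

SSR = 2.562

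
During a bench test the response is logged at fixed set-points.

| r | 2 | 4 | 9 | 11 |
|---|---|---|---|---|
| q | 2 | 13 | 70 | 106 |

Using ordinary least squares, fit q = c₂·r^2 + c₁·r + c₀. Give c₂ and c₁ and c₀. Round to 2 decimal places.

XᵀX·[c₂, c₁, c₀]ᵀ = Xᵀq reads: 21474·c₂ + 2132·c₁ + 222·c₀ = 18712;  2132·c₂ + 222·c₁ + 26·c₀ = 1852;  222·c₂ + 26·c₁ + 4·c₀ = 191.
Solving the 3×3 system (Gaussian elimination) gives c₂ = 25/28, c₁ = -131/1484, c₀ = -1825/1484.

c₂ = 0.89, c₁ = -0.09, c₀ = -1.23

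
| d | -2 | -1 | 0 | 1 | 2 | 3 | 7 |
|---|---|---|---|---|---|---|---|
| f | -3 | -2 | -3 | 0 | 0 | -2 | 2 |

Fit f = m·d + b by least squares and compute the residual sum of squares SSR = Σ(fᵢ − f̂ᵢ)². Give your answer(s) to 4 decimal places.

Forming MᵀM = [[68, 10]; [10, 7]] and Mᵀf = [16, -8]ᵀ gives MᵀM·[m, b]ᵀ = Mᵀf.
Eliminating b: 7·(row 1) − 10·(row 2) gives 376·m = 7·16 − 10·(-8) = 192, so m = 24/47.
Then b = ((-8) − 10·(24/47))/7 = -88/47.
Residuals: -5/47, 18/47, -53/47, 64/47, 40/47, -78/47, 14/47; SSR = 322/47.

SSR = 6.8511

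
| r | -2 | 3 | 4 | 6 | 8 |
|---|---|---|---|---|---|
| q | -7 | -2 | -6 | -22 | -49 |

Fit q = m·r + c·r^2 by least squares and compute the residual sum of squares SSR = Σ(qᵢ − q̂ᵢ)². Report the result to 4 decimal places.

SSR = 8.4131

Sums needed: Σr·r = 129, Σr·r^2 = 811, Σr^2·r^2 = 5745.
Moment sums: Σr·q = -540, Σr^2·q = -4070.
Eliminating c: 5745·(row 1) − 811·(row 2) gives 83384·m = 5745·(-540) − 811·(-4070) = 198470, so m = 99235/41692.
Then c = ((-4070) − 811·(99235/41692))/5745 = -43545/41692.
Residuals: 40403/20846, 2704/10423, 12407/10423, 27493/20846, -12477/10423; SSR = 175379/20846.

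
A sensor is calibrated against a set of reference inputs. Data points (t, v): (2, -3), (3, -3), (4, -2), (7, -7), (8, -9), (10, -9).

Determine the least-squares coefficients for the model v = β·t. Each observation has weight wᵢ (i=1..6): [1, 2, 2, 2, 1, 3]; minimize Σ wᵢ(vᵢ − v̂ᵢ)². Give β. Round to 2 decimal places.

β = -0.93

Entries of MᵀWM: Σwᵢ·t·t = 516.
Right-hand side: Σwᵢ·t·v = -480.
MᵀWM·[β]ᵀ = MᵀWv becomes [[516]]·[β]ᵀ = [-480]ᵀ.
Hence β = -480 / 516 ≈ -0.930233.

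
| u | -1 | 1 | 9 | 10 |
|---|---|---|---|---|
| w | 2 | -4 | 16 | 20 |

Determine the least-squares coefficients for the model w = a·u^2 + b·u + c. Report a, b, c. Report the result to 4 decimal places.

a = 0.4629, b = -2.3881, c = -1.3352

The normal system XᵀX·[a, b, c]ᵀ = Xᵀw is [[16563, 1729, 183]; [1729, 183, 19]; [183, 19, 4]]·[a, b, c]ᵀ = [3294, 338, 34]ᵀ.
Row-reducing yields a = 4750/10261, b = -24504/10261, c = -13700/10261.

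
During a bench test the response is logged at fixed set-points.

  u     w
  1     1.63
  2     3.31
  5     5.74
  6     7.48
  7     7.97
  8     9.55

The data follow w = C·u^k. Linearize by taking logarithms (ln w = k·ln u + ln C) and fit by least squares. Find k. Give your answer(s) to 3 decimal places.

Taking logs, ln w = k·ln u + ln C, so regress ln w on ln u.
Σln u = 8.1197, Σ(ln u)² = 14.3918, Σln w = 9.7774, Σln u·ln w = 15.9790.
Equations: 14.3918·k + 8.1197·ln C = 15.9790;  8.1197·k + 6·ln C = 9.7774.
Slope k = (n·Σln u·ln w − Σln u·Σln w)/(n·Σ(ln u)² − (Σln u)²) = (6·15.9790 − 8.1197·9.7774)/20.4213 = 0.80719; ln C = (Σln w − k·Σln u)/n = 0.53721.

k = 0.807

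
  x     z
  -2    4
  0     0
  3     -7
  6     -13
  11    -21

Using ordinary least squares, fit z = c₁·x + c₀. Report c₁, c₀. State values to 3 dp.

AᵀA·[c₁, c₀]ᵀ = Aᵀz reads: 170·c₁ + 18·c₀ = -338;  18·c₁ + 5·c₀ = -37.
det = 170·5 − 18² = 526.
c₁ = ((-338)·5 − 18·(-37))/526 = -512/263; c₀ = (170·(-37) − 18·(-338))/526 = -103/263.

c₁ = -1.947, c₀ = -0.392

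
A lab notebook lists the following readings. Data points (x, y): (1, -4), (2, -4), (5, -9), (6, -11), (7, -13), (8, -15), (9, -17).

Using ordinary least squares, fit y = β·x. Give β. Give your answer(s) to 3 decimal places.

Sums needed: Σx·x = 260.
Right-hand side: Σx·y = -487.
Hence β = -487 / 260 ≈ -1.87308.

β = -1.873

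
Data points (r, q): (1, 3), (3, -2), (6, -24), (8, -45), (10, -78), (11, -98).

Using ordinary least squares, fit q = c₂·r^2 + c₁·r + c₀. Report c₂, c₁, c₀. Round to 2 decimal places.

Forming AᵀA = [[30115, 3087, 331]; [3087, 331, 39]; [331, 39, 6]] and Aᵀq = [-23417, -2365, -244]ᵀ gives AᵀA·[c₂, c₁, c₀]ᵀ = Aᵀq.
Solving the 3×3 system (Gaussian elimination) gives c₂ = -16073/16346, c₁ = 29713/16346, c₀ = 14411/8173.

c₂ = -0.98, c₁ = 1.82, c₀ = 1.76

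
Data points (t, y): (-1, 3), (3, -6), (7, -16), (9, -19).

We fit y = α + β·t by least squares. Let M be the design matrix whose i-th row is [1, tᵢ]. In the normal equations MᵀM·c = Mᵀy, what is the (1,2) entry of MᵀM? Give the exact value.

18

Row 1 ↔ basis 1, column 2 ↔ basis t, so (MᵀM)_{1,2} = Σᵢ t = (1)·(-1) + (1)·(3) + (1)·(7) + (1)·(9) = 18.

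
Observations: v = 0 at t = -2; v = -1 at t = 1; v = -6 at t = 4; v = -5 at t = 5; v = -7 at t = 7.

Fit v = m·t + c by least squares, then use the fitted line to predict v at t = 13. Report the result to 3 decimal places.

Entries of XᵀX: Σt·t = 95, Σt = 15, Σ1 = 5.
And Σt·v = -99, Σv = -19.
XᵀX·[m, c]ᵀ = Xᵀv becomes [[95, 15]; [15, 5]]·[m, c]ᵀ = [-99, -19]ᵀ.
Determinant 95·5 − 15² = 250.
m = ((-99)·5 − 15·(-19))/250 = -21/25; c = (95·(-19) − 15·(-99))/250 = -32/25.
At t = 13: v̂ = (-21/25)·(13) + (-32/25)·(1) = -61/5.

v̂ = -12.200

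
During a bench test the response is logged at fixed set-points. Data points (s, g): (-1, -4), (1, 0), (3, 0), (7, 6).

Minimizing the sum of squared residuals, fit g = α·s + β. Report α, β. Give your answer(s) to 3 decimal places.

α = 1.171, β = -2.429

With design matrix X, XᵀX = [[60, 10]; [10, 4]] and Xᵀg = [46, 2]ᵀ.
Eliminating β: 4·(row 1) − 10·(row 2) gives 140·α = 4·46 − 10·2 = 164, so α = 41/35.
Then β = (2 − 10·(41/35))/4 = -17/7.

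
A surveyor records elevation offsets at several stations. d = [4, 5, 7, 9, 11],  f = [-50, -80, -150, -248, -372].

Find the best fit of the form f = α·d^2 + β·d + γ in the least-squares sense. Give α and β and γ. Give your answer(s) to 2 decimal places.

Entries of AᵀA: Σd^2·d^2 = 24484, Σd^2·d = 2592, Σd^2 = 292, Σd·d = 292, Σd = 36, Σ1 = 5.
Right-hand side: Σd^2·f = -75250, Σd·f = -7974, Σf = -900.
So AᵀA·[α, β, γ]ᵀ = Aᵀf: [[24484, 2592, 292]; [2592, 292, 36]; [292, 36, 5]]·[α, β, γ]ᵀ = [-75250, -7974, -900]ᵀ.
Row-reducing yields α = -7981/2522, β = 4257/2522, γ = -9260/1261.

α = -3.16, β = 1.69, γ = -7.34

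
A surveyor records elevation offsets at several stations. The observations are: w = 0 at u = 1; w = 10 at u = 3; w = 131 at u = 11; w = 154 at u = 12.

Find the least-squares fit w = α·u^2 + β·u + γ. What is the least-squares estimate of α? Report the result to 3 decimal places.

Entries of MᵀM: Σu^2·u^2 = 35459, Σu^2·u = 3087, Σu^2 = 275, Σu·u = 275, Σu = 27, Σ1 = 4.
Right-hand side: Σu^2·w = 38117, Σu·w = 3319, Σw = 295.
So MᵀM·[α, β, γ]ᵀ = Mᵀw: [[35459, 3087, 275]; [3087, 275, 27]; [275, 27, 4]]·[α, β, γ]ᵀ = [38117, 3319, 295]ᵀ.
Inverting the 3×3 Gram matrix, [α, β, γ]ᵀ = [40275/41044, 53129/41044, -25133/10261]ᵀ.

α = 0.981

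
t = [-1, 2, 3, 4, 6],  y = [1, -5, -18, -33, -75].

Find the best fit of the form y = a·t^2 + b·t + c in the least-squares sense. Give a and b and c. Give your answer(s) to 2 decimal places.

From the data, Σt^2·t^2 = 1650, Σt^2·t = 314, Σt^2 = 66, Σt·t = 66, Σt = 14, Σ1 = 5.
Moment sums: Σt^2·y = -3409, Σt·y = -647, Σy = -130.
So XᵀX·[a, b, c]ᵀ = Xᵀy: [[1650, 314, 66]; [314, 66, 14]; [66, 14, 5]]·[a, b, c]ᵀ = [-3409, -647, -130]ᵀ.
Solving the 3×3 system (Gaussian elimination) gives a = -11011/5224, b = -2081/5224, c = 3837/1306.

a = -2.11, b = -0.40, c = 2.94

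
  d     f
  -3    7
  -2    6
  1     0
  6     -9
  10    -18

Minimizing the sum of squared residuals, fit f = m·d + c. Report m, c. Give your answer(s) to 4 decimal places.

The normal system MᵀM·[m, c]ᵀ = Mᵀf is [[150, 12]; [12, 5]]·[m, c]ᵀ = [-267, -14]ᵀ.
Δ = 150·5 − 12² = 606.
m = ((-267)·5 − 12·(-14))/606 = -389/202; c = (150·(-14) − 12·(-267))/606 = 184/101.

m = -1.9257, c = 1.8218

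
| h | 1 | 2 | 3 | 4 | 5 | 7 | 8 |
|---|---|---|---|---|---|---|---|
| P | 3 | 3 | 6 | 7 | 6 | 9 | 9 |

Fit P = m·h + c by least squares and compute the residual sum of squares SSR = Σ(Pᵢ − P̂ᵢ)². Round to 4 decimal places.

SSR = 4.5072

The normal equations are: 168·m + 30·c = 220;  30·m + 7·c = 43.
det = 168·7 − 30² = 276.
m = (220·7 − 30·43)/276 = 125/138; c = (168·43 − 30·220)/276 = 52/23.
Residuals: -1/6, -74/69, 47/46, 77/69, -109/138, 55/138, -35/69; SSR = 311/69.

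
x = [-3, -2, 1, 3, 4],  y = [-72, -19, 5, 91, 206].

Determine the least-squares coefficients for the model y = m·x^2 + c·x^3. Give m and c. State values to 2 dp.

Entries of MᵀM: Σx^2·x^2 = 435, Σx^2·x^3 = 993, Σx^3·x^3 = 5619.
And Σx^2·y = 3396, Σx^3·y = 17742.
So MᵀM·[m, c]ᵀ = Mᵀy: [[435, 993]; [993, 5619]]·[m, c]ᵀ = [3396, 17742]ᵀ.
det = 435·5619 − 993² = 1458216.
m = (3396·5619 − 993·17742)/1458216 = 27117/27004; c = (435·17742 − 993·3396)/1458216 = 80473/27004.

m = 1.00, c = 2.98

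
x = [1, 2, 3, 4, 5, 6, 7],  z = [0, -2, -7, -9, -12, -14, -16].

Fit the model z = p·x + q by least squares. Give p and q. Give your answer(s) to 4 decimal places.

Forming MᵀM = [[140, 28]; [28, 7]] and Mᵀz = [-317, -60]ᵀ gives MᵀM·[p, q]ᵀ = Mᵀz.
Eliminating q: 7·(row 1) − 28·(row 2) gives 196·p = 7·(-317) − 28·(-60) = -539, so p = -11/4.
Then q = ((-60) − 28·(-11/4))/7 = 17/7.

p = -2.7500, q = 2.4286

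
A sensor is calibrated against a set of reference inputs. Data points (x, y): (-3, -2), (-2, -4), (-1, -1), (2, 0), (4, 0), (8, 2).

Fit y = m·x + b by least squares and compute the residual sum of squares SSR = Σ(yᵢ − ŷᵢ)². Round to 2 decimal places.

Forming MᵀM = [[98, 8]; [8, 6]] and Mᵀy = [31, -5]ᵀ gives MᵀM·[m, b]ᵀ = Mᵀy.
Δ = 98·6 − 8² = 524.
m = (31·6 − 8·(-5))/524 = 113/262; b = (98·(-5) − 8·31)/524 = -369/262.
Residuals: 92/131, -453/262, 110/131, 143/262, -83/262, -11/262; SSR = 601/131.

SSR = 4.59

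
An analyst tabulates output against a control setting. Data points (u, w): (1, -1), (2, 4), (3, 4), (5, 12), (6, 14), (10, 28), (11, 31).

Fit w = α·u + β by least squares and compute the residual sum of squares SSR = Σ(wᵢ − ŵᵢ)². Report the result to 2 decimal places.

SSR = 6.20

From the data, Σu·u = 296, Σu = 38, Σ1 = 7.
For Xᵀw: Σu·w = 784, Σw = 92.
XᵀX·[α, β]ᵀ = Xᵀw becomes [[296, 38]; [38, 7]]·[α, β]ᵀ = [784, 92]ᵀ.
Eliminating β: 7·(row 1) − 38·(row 2) gives 628·α = 7·784 − 38·92 = 1992, so α = 498/157.
Then β = (92 − 38·(498/157))/7 = -640/157.
Residuals: -15/157, 272/157, -226/157, 34/157, -150/157, 56/157, 29/157; SSR = 974/157.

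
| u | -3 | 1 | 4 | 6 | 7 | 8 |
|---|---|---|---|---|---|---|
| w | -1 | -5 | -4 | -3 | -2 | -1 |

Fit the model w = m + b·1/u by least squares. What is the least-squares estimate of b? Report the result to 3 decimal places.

b = -3.187

Setting ∂/∂m … = 0 gives: 6·m + (227/168)·b = -16;  (227/168)·m + (34925/28224)·b = -1105/168.
(Σ1 = 6, Σ1/u = 227/168, Σ1/u·1/u = 34925/28224, Σw = -16, Σ1/u·w = -1105/168.)
det = 6·(34925/28224) − (227/168)² = 158021/28224.
m = ((-16)·(34925/28224) − (227/168)·(-1105/168))/(158021/28224) = -307965/158021; b = (6·(-1105/168) − (227/168)·(-16))/(158021/28224) = -503664/158021.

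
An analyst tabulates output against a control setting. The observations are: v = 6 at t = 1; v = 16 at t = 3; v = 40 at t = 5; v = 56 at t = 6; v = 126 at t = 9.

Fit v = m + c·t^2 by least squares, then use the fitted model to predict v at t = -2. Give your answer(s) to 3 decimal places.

The normal system XᵀX·[m, c]ᵀ = Xᵀv is [[5, 152]; [152, 8564]]·[m, c]ᵀ = [244, 13372]ᵀ.
Eliminating c: 8564·(row 1) − 152·(row 2) gives 19716·m = 8564·244 − 152·13372 = 57072, so m = 4756/1643.
Then c = (13372 − 152·(4756/1643))/8564 = 2481/1643.
At t = -2: v̂ = (4756/1643)·(1) + (2481/1643)·(4) = 14680/1643.

v̂ = 8.935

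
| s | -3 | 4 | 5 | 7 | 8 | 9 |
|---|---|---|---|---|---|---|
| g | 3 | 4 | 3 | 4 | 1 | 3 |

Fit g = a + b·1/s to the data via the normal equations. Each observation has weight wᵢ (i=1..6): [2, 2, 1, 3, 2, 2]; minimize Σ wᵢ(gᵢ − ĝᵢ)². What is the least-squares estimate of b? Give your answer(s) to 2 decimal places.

b = 0.81

XᵀWX·[a, b]ᵀ = XᵀWg reads: 12·a + (1177/1260)·b = 37;  (1177/1260)·a + (1601533/3175200)·b = 1357/420.
Determinant 12·(1601533/3175200) − (1177/1260)² = 8223869/1587600.
a = (37·(1601533/3175200) − (1177/1260)·(1357/420))/(8223869/1587600) = 49673587/16447738; b = (12·(1357/420) − (1177/1260)·37)/(8223869/1587600) = 6681780/8223869.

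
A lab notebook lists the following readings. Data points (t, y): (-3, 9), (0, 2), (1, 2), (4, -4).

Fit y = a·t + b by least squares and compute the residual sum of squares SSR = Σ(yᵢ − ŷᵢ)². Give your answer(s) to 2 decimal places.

SSR = 1.94

Normal-equation sums: Σt·t = 26, Σt = 2, Σ1 = 4.
For Aᵀy: Σt·y = -41, Σy = 9.
Δ = 26·4 − 2² = 100.
a = ((-41)·4 − 2·9)/100 = -91/50; b = (26·9 − 2·(-41))/100 = 79/25.
Residuals: 19/50, -29/25, 33/50, 3/25; SSR = 97/50.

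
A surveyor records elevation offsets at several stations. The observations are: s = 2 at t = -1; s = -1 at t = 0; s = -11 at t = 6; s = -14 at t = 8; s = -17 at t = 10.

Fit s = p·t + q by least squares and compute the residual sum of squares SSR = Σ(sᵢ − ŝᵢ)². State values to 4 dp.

Entries of XᵀX: Σt·t = 201, Σt = 23, Σ1 = 5.
Right-hand side: Σt·s = -350, Σs = -41.
Normal equations: [[201, 23]; [23, 5]]·[p, q]ᵀ = [-350, -41]ᵀ.
Eliminating q: 5·(row 1) − 23·(row 2) gives 476·p = 5·(-350) − 23·(-41) = -807, so p = -807/476.
Then q = ((-41) − 23·(-807/476))/5 = -191/476.
Residuals: 12/17, -285/476, -29/68, -1/28, 169/476; SSR = 555/476.

SSR = 1.1660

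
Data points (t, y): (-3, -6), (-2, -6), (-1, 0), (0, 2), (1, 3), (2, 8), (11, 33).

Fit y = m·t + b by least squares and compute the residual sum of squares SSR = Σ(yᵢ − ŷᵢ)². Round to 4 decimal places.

SSR = 8.8297

From the data, Σt·t = 140, Σt = 8, Σ1 = 7.
Moment sums: Σt·y = 412, Σy = 34.
XᵀX·[m, b]ᵀ = Xᵀy becomes [[140, 8]; [8, 7]]·[m, b]ᵀ = [412, 34]ᵀ.
Eliminating b: 7·(row 1) − 8·(row 2) gives 916·m = 7·412 − 8·34 = 2612, so m = 653/229.
Then b = (34 − 8·(653/229))/7 = 366/229.
Residuals: 219/229, -434/229, 287/229, 92/229, -332/229, 160/229, 8/229; SSR = 2022/229.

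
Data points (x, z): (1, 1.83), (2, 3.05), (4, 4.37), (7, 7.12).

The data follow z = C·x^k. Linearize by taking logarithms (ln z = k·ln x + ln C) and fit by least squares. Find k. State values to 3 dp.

With ln zᵢ as the transformed response and ln xᵢ as the regressor:
AᵀA = [[6.1888, 4.0254]; [4.0254, 4]], rhs = [6.6371, 5.1571]ᵀ  (here Σln x = 4.0254, Σ(ln x)² = 6.1888, Σln z = 5.1571, Σln x·ln z = 6.6371).
Δ = 6.1888·4 − (4.0254)² = 8.5519; k = (6.6371·4 − 4.0254·5.1571)/8.5519 = 0.67692, ln C = (6.1888·5.1571 − 4.0254·6.6371)/8.5519 = 0.60807.

k = 0.677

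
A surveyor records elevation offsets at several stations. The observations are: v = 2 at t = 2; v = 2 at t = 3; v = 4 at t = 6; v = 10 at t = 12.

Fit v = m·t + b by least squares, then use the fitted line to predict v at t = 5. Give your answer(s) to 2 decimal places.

The normal equations are: 193·m + 23·b = 154;  23·m + 4·b = 18.
Δ = 193·4 − 23² = 243.
m = (154·4 − 23·18)/243 = 202/243; b = (193·18 − 23·154)/243 = -68/243.
At t = 5: v̂ = (202/243)·(5) + (-68/243)·(1) = 314/81.

v̂ = 3.88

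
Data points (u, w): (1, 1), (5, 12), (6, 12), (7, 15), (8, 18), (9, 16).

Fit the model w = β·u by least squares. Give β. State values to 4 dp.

Setting ∂/∂β … = 0 gives: 256·β = 526.
(Σu·u = 256, Σu·w = 526.)
β = 526/256 = 2.05469.

β = 2.0547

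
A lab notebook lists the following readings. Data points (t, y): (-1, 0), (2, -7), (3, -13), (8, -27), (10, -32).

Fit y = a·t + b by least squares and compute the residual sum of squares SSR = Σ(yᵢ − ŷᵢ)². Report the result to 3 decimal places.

The normal equations are: 178·a + 22·b = -589;  22·a + 5·b = -79.
(Σt·t = 178, Σt = 22, Σ1 = 5, Σt·y = -589, Σy = -79.)
det = 178·5 − 22² = 406.
a = ((-589)·5 − 22·(-79))/406 = -1207/406; b = (178·(-79) − 22·(-589))/406 = -552/203.
Residuals: -103/406, 338/203, -79/58, -101/203, 13/29; SSR = 2087/406.

SSR = 5.140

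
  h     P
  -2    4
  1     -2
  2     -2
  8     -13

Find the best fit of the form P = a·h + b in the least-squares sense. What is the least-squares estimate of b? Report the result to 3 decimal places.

Normal-equation sums: Σh·h = 73, Σh = 9, Σ1 = 4.
For XᵀP: Σh·P = -118, ΣP = -13.
So XᵀX·[a, b]ᵀ = XᵀP: [[73, 9]; [9, 4]]·[a, b]ᵀ = [-118, -13]ᵀ.
det = 73·4 − 9² = 211.
a = ((-118)·4 − 9·(-13))/211 = -355/211; b = (73·(-13) − 9·(-118))/211 = 113/211.

b = 0.536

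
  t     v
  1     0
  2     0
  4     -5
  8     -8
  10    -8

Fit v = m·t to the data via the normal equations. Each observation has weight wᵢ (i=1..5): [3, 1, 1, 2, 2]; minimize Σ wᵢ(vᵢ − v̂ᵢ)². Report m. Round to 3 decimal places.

Sums needed: Σwᵢ·t·t = 351.
For XᵀWv: Σwᵢ·t·v = -308.
Normal equations: [[351]]·[m]ᵀ = [-308]ᵀ.
m = (-308)/351 = -0.877493.

m = -0.877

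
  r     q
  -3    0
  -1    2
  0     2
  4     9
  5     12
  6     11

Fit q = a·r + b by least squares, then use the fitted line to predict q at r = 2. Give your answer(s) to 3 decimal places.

q̂ = 6.234

With design matrix X, XᵀX = [[87, 11]; [11, 6]] and Xᵀq = [160, 36]ᵀ.
Eliminating b: 6·(row 1) − 11·(row 2) gives 401·a = 6·160 − 11·36 = 564, so a = 564/401.
Then b = (36 − 11·(564/401))/6 = 1372/401.
At r = 2: q̂ = (564/401)·(2) + (1372/401)·(1) = 2500/401.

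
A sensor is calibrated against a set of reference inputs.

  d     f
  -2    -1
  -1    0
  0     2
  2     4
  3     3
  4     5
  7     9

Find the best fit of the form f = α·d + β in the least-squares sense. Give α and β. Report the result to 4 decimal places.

With design matrix X, XᵀX = [[83, 13]; [13, 7]] and Xᵀf = [102, 22]ᵀ.
Determinant 83·7 − 13² = 412.
α = (102·7 − 13·22)/412 = 107/103; β = (83·22 − 13·102)/412 = 125/103.

α = 1.0388, β = 1.2136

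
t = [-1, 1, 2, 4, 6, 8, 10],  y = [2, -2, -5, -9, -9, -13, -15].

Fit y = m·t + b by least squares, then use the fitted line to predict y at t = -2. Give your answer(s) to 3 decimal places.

ŷ = 2.095

Compute the Gram sums: Σt·t = 222, Σt = 30, Σ1 = 7.
Right-hand side: Σt·y = -358, Σy = -51.
Δ = 222·7 − 30² = 654.
m = ((-358)·7 − 30·(-51))/654 = -488/327; b = (222·(-51) − 30·(-358))/654 = -97/109.
At t = -2: ŷ = (-488/327)·(-2) + (-97/109)·(1) = 685/327.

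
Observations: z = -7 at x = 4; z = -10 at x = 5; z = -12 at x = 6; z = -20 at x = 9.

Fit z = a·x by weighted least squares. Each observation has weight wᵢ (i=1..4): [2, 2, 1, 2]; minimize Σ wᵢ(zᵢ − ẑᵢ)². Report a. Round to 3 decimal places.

Sums needed: Σwᵢ·x·x = 280.
Right-hand side: Σwᵢ·x·z = -588.
So MᵀWM·[a]ᵀ = MᵀWz: [[280]]·[a]ᵀ = [-588]ᵀ.
a = (-588)/280 = -2.1.

a = -2.100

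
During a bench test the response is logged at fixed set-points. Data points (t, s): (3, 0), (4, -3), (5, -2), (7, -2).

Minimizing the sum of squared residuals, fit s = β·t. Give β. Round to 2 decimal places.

β = -0.36

The normal equations are: 99·β = -36.
(Σt·t = 99, Σt·s = -36.)
Hence β = -36 / 99 ≈ -0.363636.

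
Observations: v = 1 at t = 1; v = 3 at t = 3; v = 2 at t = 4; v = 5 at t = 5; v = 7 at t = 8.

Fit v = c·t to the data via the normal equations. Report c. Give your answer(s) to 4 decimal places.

c = 0.8609

The normal equations are: 115·c = 99.
(Σt·t = 115, Σt·v = 99.)
c = 99/115 = 0.86087.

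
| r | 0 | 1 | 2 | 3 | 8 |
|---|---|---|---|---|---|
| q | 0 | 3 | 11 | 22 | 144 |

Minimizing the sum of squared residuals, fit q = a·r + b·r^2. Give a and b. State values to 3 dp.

a = 1.063, b = 2.117

Normal-equation sums: Σr·r = 78, Σr·r^2 = 548, Σr^2·r^2 = 4194.
Right-hand side: Σr·q = 1243, Σr^2·q = 9461.
XᵀX·[a, b]ᵀ = Xᵀq becomes [[78, 548]; [548, 4194]]·[a, b]ᵀ = [1243, 9461]ᵀ.
Eliminating b: 4194·(row 1) − 548·(row 2) gives 26828·a = 4194·1243 − 548·9461 = 28514, so a = 14257/13414.
Then b = (9461 − 548·(14257/13414))/4194 = 28397/13414.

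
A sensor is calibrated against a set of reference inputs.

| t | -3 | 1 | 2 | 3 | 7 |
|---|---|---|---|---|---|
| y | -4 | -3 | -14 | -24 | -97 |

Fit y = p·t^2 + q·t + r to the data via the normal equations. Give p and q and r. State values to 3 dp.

p = -1.512, q = -3.299, r = -0.032

Sums needed: Σt^2·t^2 = 2580, Σt^2·t = 352, Σt^2 = 72, Σt·t = 72, Σt = 10, Σ1 = 5.
For Xᵀy: Σt^2·y = -5064, Σt·y = -770, Σy = -142.
XᵀX·[p, q, r]ᵀ = Xᵀy becomes [[2580, 352, 72]; [352, 72, 10]; [72, 10, 5]]·[p, q, r]ᵀ = [-5064, -770, -142]ᵀ.
Inverting the 3×3 Gram matrix, [p, q, r]ᵀ = [-192/127, -10893/3302, -53/1651]ᵀ.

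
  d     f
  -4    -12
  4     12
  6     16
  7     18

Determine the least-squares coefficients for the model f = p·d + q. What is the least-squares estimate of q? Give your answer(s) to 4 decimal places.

The normal equations are: 117·p + 13·q = 318;  13·p + 4·q = 34.
Δ = 117·4 − 13² = 299.
p = (318·4 − 13·34)/299 = 830/299; q = (117·34 − 13·318)/299 = -12/23.

q = -0.5217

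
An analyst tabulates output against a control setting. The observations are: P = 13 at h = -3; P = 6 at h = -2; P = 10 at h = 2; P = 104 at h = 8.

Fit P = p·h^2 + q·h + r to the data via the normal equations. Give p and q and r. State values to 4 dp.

Forming AᵀA = [[4209, 485, 81]; [485, 81, 5]; [81, 5, 4]] and AᵀP = [6837, 801, 133]ᵀ gives AᵀA·[p, q, r]ᵀ = AᵀP.
Inverting the 3×3 Gram matrix, [p, q, r]ᵀ = [6616/4475, 807/895, 9776/4475]ᵀ.

p = 1.4784, q = 0.9017, r = 2.1846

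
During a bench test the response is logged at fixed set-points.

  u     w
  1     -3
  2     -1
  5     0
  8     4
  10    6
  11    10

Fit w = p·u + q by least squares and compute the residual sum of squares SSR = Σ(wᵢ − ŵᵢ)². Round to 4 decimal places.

SSR = 7.9770

Sums needed: Σu·u = 315, Σu = 37, Σ1 = 6.
And Σu·w = 197, Σw = 16.
Normal equations: [[315, 37]; [37, 6]]·[p, q]ᵀ = [197, 16]ᵀ.
det = 315·6 − 37² = 521.
p = (197·6 − 37·16)/521 = 590/521; q = (315·16 − 37·197)/521 = -2249/521.
Residuals: 96/521, 548/521, -701/521, -387/521, -525/521, 969/521; SSR = 4156/521.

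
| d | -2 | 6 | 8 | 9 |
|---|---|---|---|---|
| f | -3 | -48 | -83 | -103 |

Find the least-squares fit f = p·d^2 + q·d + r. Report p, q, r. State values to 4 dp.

p = -1.1556, q = -1.0255, r = -0.4190

Forming XᵀX = [[11969, 1449, 185]; [1449, 185, 21]; [185, 21, 4]] and Xᵀf = [-15395, -1873, -237]ᵀ gives XᵀX·[p, q, r]ᵀ = Xᵀf.
Solving the 3×3 system (Gaussian elimination) gives p = -4775/4132, q = -55085/53716, r = -5627/13429.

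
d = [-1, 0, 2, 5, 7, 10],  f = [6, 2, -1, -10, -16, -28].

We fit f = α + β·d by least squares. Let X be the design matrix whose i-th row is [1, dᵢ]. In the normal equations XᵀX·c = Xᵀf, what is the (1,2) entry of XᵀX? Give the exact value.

Row 1 ↔ basis 1, column 2 ↔ basis d, so (XᵀX)_{1,2} = Σᵢ d = (1)·(-1) + (1)·(0) + (1)·(2) + (1)·(5) + (1)·(7) + (1)·(10) = 23.

23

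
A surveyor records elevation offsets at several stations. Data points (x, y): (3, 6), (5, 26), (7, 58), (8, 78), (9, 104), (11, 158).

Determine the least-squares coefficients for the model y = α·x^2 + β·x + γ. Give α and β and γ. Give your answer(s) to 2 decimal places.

The normal system MᵀM·[α, β, γ]ᵀ = Mᵀy is [[28405, 3067, 349]; [3067, 349, 43]; [349, 43, 6]]·[α, β, γ]ᵀ = [36080, 3852, 430]ᵀ.
Solving the 3×3 system (Gaussian elimination) gives α = 689/462, β = -4159/2310, γ = -838/385.

α = 1.49, β = -1.80, γ = -2.18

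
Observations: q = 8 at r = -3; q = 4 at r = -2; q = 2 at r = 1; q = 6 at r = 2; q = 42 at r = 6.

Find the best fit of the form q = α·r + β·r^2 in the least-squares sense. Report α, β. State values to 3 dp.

Compute the Gram sums: Σr·r = 54, Σr·r^2 = 190, Σr^2·r^2 = 1410.
Moment sums: Σr·q = 234, Σr^2·q = 1626.
So XᵀX·[α, β]ᵀ = Xᵀq: [[54, 190]; [190, 1410]]·[α, β]ᵀ = [234, 1626]ᵀ.
Eliminating β: 1410·(row 1) − 190·(row 2) gives 40040·α = 1410·234 − 190·1626 = 21000, so α = 75/143.
Then β = (1626 − 190·(75/143))/1410 = 774/715.

α = 0.524, β = 1.083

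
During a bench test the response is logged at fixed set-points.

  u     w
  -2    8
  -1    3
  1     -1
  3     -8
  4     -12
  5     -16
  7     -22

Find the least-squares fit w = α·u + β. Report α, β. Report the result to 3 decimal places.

Setting ∂/∂α … = 0 gives: 105·α + 17·β = -326;  17·α + 7·β = -48.
(Σu·u = 105, Σu = 17, Σ1 = 7, Σu·w = -326, Σw = -48.)
det = 105·7 − 17² = 446.
α = ((-326)·7 − 17·(-48))/446 = -733/223; β = (105·(-48) − 17·(-326))/446 = 251/223.

α = -3.287, β = 1.126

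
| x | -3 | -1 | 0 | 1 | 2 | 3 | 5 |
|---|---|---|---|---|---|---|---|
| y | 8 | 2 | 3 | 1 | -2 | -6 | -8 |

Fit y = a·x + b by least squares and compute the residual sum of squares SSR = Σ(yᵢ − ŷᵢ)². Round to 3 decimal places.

Entries of AᵀA: Σx·x = 49, Σx = 7, Σ1 = 7.
Right-hand side: Σx·y = -87, Σy = -2.
Eliminating b: 7·(row 1) − 7·(row 2) gives 294·a = 7·(-87) − 7·(-2) = -595, so a = -85/42.
Then b = ((-2) − 7·(-85/42))/7 = 73/42.
Residuals: 4/21, -37/21, 53/42, 9/7, 13/42, -5/3, 8/21; SSR = 395/42.

SSR = 9.405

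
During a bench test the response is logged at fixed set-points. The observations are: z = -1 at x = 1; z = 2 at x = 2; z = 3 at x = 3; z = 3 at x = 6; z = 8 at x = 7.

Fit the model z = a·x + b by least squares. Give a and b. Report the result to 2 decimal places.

The normal system MᵀM·[a, b]ᵀ = Mᵀz is [[99, 19]; [19, 5]]·[a, b]ᵀ = [86, 15]ᵀ.
Determinant 99·5 − 19² = 134.
a = (86·5 − 19·15)/134 = 145/134; b = (99·15 − 19·86)/134 = -149/134.

a = 1.08, b = -1.11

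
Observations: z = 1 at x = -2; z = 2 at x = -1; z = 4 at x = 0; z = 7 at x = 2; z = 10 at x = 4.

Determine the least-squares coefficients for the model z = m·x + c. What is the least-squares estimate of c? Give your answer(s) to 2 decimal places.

Forming AᵀA = [[25, 3]; [3, 5]] and Aᵀz = [50, 24]ᵀ gives AᵀA·[m, c]ᵀ = Aᵀz.
Eliminating c: 5·(row 1) − 3·(row 2) gives 116·m = 5·50 − 3·24 = 178, so m = 89/58.
Then c = (24 − 3·(89/58))/5 = 225/58.

c = 3.88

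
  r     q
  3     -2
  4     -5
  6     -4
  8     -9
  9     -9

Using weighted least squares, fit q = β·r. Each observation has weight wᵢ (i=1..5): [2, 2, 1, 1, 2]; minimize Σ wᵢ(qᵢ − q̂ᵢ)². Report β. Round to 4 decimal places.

β = -0.9936

The normal equations are: 312·β = -310.
β = (-310)/312 = -0.99359.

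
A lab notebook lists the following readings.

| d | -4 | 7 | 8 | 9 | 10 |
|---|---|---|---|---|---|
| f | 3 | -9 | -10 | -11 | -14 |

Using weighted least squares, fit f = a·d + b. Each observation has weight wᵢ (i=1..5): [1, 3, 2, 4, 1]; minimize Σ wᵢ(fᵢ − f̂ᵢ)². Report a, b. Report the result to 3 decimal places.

a = -1.114, b = -1.273

From the data, Σwᵢ·d·d = 715, Σwᵢ·d = 79, Σwᵢ·1 = 11.
And Σwᵢ·d·f = -897, Σwᵢ·f = -102.
Eliminating b: 11·(row 1) − 79·(row 2) gives 1624·a = 11·(-897) − 79·(-102) = -1809, so a = -1809/1624.
Then b = ((-102) − 79·(-1809/1624))/11 = -2067/1624.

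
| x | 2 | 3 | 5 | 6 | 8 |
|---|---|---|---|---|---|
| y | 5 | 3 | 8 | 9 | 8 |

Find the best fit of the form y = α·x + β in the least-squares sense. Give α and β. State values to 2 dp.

α = 0.82, β = 2.68

The normal equations are: 138·α + 24·β = 177;  24·α + 5·β = 33.
(Σx·x = 138, Σx = 24, Σ1 = 5, Σx·y = 177, Σy = 33.)
Δ = 138·5 − 24² = 114.
α = (177·5 − 24·33)/114 = 31/38; β = (138·33 − 24·177)/114 = 51/19.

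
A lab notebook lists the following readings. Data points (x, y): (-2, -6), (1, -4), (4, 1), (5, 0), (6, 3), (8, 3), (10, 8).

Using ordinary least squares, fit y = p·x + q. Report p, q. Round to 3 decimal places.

Normal-equation sums: Σx·x = 246, Σx = 32, Σ1 = 7.
Right-hand side: Σx·y = 134, Σy = 5.
MᵀM·[p, q]ᵀ = Mᵀy becomes [[246, 32]; [32, 7]]·[p, q]ᵀ = [134, 5]ᵀ.
Determinant 246·7 − 32² = 698.
p = (134·7 − 32·5)/698 = 389/349; q = (246·5 − 32·134)/698 = -1529/349.

p = 1.115, q = -4.381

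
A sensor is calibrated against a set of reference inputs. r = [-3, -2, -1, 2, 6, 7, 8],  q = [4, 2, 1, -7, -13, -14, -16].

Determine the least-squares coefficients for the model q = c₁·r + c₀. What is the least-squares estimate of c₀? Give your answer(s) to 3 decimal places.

c₀ = -1.689

Normal-equation sums: Σr·r = 167, Σr = 17, Σ1 = 7.
And Σr·q = -335, Σq = -43.
Normal equations: [[167, 17]; [17, 7]]·[c₁, c₀]ᵀ = [-335, -43]ᵀ.
Δ = 167·7 − 17² = 880.
c₁ = ((-335)·7 − 17·(-43))/880 = -807/440; c₀ = (167·(-43) − 17·(-335))/880 = -743/440.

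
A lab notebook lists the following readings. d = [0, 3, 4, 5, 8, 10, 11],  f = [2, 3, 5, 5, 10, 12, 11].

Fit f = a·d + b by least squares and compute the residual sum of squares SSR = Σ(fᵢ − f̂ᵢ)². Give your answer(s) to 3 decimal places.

SSR = 5.989

Compute the Gram sums: Σd·d = 335, Σd = 41, Σ1 = 7.
Moment sums: Σd·f = 375, Σf = 48.
Eliminating b: 7·(row 1) − 41·(row 2) gives 664·a = 7·375 − 41·48 = 657, so a = 657/664.
Then b = (48 − 41·(657/664))/7 = 705/664.
Residuals: 623/664, -171/166, -13/664, -335/332, 679/664, 693/664, -157/166; SSR = 3977/664.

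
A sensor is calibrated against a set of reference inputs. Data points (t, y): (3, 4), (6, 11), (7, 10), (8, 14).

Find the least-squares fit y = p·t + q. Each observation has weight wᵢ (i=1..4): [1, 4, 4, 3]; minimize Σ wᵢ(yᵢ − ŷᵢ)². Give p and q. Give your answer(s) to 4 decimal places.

Compute the Gram sums: Σwᵢ·t·t = 541, Σwᵢ·t = 79, Σwᵢ·1 = 12.
Right-hand side: Σwᵢ·t·y = 892, Σwᵢ·y = 130.
det = 541·12 − 79² = 251.
p = (892·12 − 79·130)/251 = 434/251; q = (541·130 − 79·892)/251 = -138/251.

p = 1.7291, q = -0.5498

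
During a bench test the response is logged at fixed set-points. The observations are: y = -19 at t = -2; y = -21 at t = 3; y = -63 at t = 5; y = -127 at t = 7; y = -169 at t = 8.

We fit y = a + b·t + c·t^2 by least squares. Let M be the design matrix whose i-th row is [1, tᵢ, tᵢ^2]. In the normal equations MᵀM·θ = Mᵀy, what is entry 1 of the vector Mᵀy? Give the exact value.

Entry 1 ↔ basis 1, so (Mᵀy)_{1} = Σᵢ yᵢ = (1)·(-19) + (1)·(-21) + (1)·(-63) + (1)·(-127) + (1)·(-169) = -399.

-399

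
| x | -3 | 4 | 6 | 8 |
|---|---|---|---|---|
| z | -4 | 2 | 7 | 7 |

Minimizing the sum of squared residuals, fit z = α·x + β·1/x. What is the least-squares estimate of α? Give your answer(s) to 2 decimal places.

Normal-equation sums: Σx·x = 125, Σx·1/x = 4, Σ1/x·1/x = 125/576.
For Aᵀz: Σx·z = 118, Σ1/x·z = 31/8.
Normal equations: [[125, 4]; [4, 125/576]]·[α, β]ᵀ = [118, 31/8]ᵀ.
Δ = 125·(125/576) − 4² = 6409/576.
α = (118·(125/576) − 4·(31/8))/(6409/576) = 5822/6409; β = (125·(31/8) − 4·118)/(6409/576) = 7128/6409.

α = 0.91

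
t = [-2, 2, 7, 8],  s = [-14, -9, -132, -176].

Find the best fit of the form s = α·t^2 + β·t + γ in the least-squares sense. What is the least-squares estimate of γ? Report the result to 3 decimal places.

γ = 0.275

MᵀM·[α, β, γ]ᵀ = Mᵀs reads: 6529·α + 855·β + 121·γ = -17824;  855·α + 121·β + 15·γ = -2322;  121·α + 15·β + 4·γ = -331.
(Σt^2·t^2 = 6529, Σt^2·t = 855, Σt^2 = 121, Σt·t = 121, Σt = 15, Σ1 = 4, Σt^2·s = -17824, Σt·s = -2322, Σs = -331.)
Solving the 3×3 system (Gaussian elimination) gives α = -9617/3300, β = 301/220, γ = 227/825.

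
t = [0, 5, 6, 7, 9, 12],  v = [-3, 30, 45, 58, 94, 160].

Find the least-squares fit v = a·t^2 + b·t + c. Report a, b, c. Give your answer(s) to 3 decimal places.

a = 0.964, b = 2.054, c = -3.163

Sums needed: Σt^2·t^2 = 31619, Σt^2·t = 3141, Σt^2 = 335, Σt·t = 335, Σt = 39, Σ1 = 6.
Moment sums: Σt^2·v = 35866, Σt·v = 3592, Σv = 384.
So XᵀX·[a, b, c]ᵀ = Xᵀv: [[31619, 3141, 335]; [3141, 335, 39]; [335, 39, 6]]·[a, b, c]ᵀ = [35866, 3592, 384]ᵀ.
Row-reducing yields a = 359169/372680, b = 765619/372680, c = -53573/16940.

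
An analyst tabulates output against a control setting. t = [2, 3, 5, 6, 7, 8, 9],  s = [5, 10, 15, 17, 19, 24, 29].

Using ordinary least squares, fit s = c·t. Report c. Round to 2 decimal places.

c = 3.00

Sums needed: Σt·t = 268.
Moment sums: Σt·s = 803.
So MᵀM·[c]ᵀ = Mᵀs: [[268]]·[c]ᵀ = [803]ᵀ.
Hence c = 803 / 268 ≈ 2.99627.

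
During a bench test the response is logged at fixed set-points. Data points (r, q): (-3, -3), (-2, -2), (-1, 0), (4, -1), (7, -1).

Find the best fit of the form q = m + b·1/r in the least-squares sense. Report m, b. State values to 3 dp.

The normal system MᵀM·[m, b]ᵀ = Mᵀq is [[5, -121/84]; [-121/84, 10189/7056]]·[m, b]ᵀ = [-7, 45/28]ᵀ.
det = 5·(10189/7056) − (-121/84)² = 2269/441.
m = ((-7)·(10189/7056) − (-121/84)·(45/28))/(2269/441) = -13747/9076; b = (5·(45/28) − (-121/84)·(-7))/(2269/441) = -903/2269.

m = -1.515, b = -0.398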